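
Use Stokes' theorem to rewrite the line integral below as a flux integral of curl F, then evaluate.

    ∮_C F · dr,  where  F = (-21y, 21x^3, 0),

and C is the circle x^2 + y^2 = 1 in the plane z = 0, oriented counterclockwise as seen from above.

Let S be the flat disk x^2 + y^2 ≤ 1 in the plane z = 0, with upward unit normal n̂ = ẑ. By Stokes' theorem,

    ∮_C F · dr = ∬_S (∇ × F) · n̂ dS = ∬_D (curl F)_z dA,

where D is the disk x^2 + y^2 ≤ 1.

Compute the curl of F = (-21y, 21x^3, 0):
    (∇ × F)_x = ∂F_z/∂y - ∂F_y/∂z = 0,
    (∇ × F)_y = ∂F_x/∂z - ∂F_z/∂x = 0,
    (∇ × F)_z = ∂F_y/∂x - ∂F_x/∂y = 63x^2 + 21.

On z = 0, (curl F)_z = 63x^2 + 21.

Convert to polar (x = r cos θ, y = r sin θ, dA = r dr dθ); the integrand becomes 63r^2cos(θ)^2 + 21, so

    ∬_D (curl F)_z dA = ∫_0^{2π} ∫_0^{1} (63r^2cos(θ)^2 + 21) · r dr dθ.

Inner (r from 0 to 1): 63cos(θ)^2/4 + 21/2.
Outer (θ from 0 to 2π): 147π/4.

Therefore ∮_C F · dr = 147π/4.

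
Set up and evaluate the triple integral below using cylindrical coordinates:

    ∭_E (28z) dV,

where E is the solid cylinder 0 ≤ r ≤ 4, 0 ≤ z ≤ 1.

In cylindrical coordinates, x = r cos(θ), y = r sin(θ), z = z, and dV = r dr dθ dz.

The integrand becomes 28z, so

    ∭_E (28z) dV = ∫_{0}^{2π} ∫_{0}^{4} ∫_{0}^{1} (28z) · r dz dr dθ.

Inner (z): 14r.
Middle (r from 0 to 4): 112.
Outer (θ): 224π.

Therefore the triple integral equals 224π.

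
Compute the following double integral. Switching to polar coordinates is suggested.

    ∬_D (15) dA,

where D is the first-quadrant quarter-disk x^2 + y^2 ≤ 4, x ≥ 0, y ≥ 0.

The region D is 0 ≤ r ≤ 2, 0 ≤ θ ≤ π/2 in polar coordinates, where x = r cos(θ), y = r sin(θ), and dA = r dr dθ.

Under the substitution, the integrand becomes 15, so

    ∬_D (15) dA = ∫_{0}^{π/2} ∫_{0}^{2} (15) · r dr dθ.

Inner integral (in r): ∫_{0}^{2} (15) · r dr = 30.

Outer integral (in θ): ∫_{0}^{π/2} (30) dθ = 15π.

Therefore ∬_D (15) dA = 15π.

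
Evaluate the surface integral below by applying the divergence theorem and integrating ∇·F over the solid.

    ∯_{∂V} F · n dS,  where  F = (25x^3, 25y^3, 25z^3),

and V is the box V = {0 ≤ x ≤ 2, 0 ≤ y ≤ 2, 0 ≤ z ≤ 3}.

By the divergence theorem,

    ∯_{∂V} F · n dS = ∭_V (∇ · F) dV.

Compute the divergence:
    ∇ · F = ∂F_x/∂x + ∂F_y/∂y + ∂F_z/∂z = 75x^2 + 75y^2 + 75z^2.

V is a rectangular box, so dV = dx dy dz with 0 ≤ x ≤ 2, 0 ≤ y ≤ 2, 0 ≤ z ≤ 3.

Integrate (75x^2 + 75y^2 + 75z^2) over V as an iterated integral:

    ∭_V (∇·F) dV = ∫_0^{2} ∫_0^{2} ∫_0^{3} (75x^2 + 75y^2 + 75z^2) dz dy dx.

Inner (z from 0 to 3): 225x^2 + 225y^2 + 675.
Middle (y from 0 to 2): 450x^2 + 1950.
Outer (x from 0 to 2): 5100.

Therefore ∯_{∂V} F · n dS = 5100.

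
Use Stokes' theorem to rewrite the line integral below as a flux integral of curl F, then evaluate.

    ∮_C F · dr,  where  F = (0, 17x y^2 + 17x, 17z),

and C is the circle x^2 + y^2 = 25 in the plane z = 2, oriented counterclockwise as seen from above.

Let S be the flat disk x^2 + y^2 ≤ 25 in the plane z = 2, with upward unit normal n̂ = ẑ. By Stokes' theorem,

    ∮_C F · dr = ∬_S (∇ × F) · n̂ dS = ∬_D (curl F)_z dA,

where D is the disk x^2 + y^2 ≤ 25.

Compute the curl of F = (0, 17x y^2 + 17x, 17z):
    (∇ × F)_x = ∂F_z/∂y - ∂F_y/∂z = 0,
    (∇ × F)_y = ∂F_x/∂z - ∂F_z/∂x = 0,
    (∇ × F)_z = ∂F_y/∂x - ∂F_x/∂y = 17y^2 + 17.

On z = 2, (curl F)_z = 17y^2 + 17.

Convert to polar (x = r cos θ, y = r sin θ, dA = r dr dθ); the integrand becomes 17r^2sin(θ)^2 + 17, so

    ∬_D (curl F)_z dA = ∫_0^{2π} ∫_0^{5} (17r^2sin(θ)^2 + 17) · r dr dθ.

Inner (r from 0 to 5): 10625sin(θ)^2/4 + 425/2.
Outer (θ from 0 to 2π): 12325π/4.

Therefore ∮_C F · dr = 12325π/4.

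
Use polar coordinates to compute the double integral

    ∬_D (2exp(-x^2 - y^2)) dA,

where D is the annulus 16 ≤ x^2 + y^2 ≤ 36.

The region D is 4 ≤ r ≤ 6, 0 ≤ θ ≤ 2π in polar coordinates, where x = r cos(θ), y = r sin(θ), and dA = r dr dθ.

Under the substitution, the integrand becomes 2exp(-r^2), so

    ∬_D (2exp(-x^2 - y^2)) dA = ∫_{0}^{2π} ∫_{4}^{6} (2exp(-r^2)) · r dr dθ.

Inner integral (in r): ∫_{4}^{6} (2exp(-r^2)) · r dr = -(1 - exp(20))exp(-36).

Outer integral (in θ): ∫_{0}^{2π} (-(1 - exp(20))exp(-36)) dθ = -2π (1 - exp(20))exp(-36).

Therefore ∬_D (2exp(-x^2 - y^2)) dA = -2π (1 - exp(20))exp(-36).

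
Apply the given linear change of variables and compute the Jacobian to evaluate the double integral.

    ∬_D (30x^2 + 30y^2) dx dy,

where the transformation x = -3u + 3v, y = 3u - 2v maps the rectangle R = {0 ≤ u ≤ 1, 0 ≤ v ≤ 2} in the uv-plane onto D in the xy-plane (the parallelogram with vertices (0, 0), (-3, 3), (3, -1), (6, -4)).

Compute the Jacobian determinant of (x, y) with respect to (u, v):

    ∂(x,y)/∂(u,v) = | -3  3 | = (-3)(-2) - (3)(3) = -3.
                   | 3  -2 |

Its absolute value is |J| = 3 (the area scaling factor).

Substituting x = -3u + 3v, y = 3u - 2v into the integrand,

    30x^2 + 30y^2 → 540u^2 - 900u v + 390v^2,

so the integral becomes

    ∬_R (540u^2 - 900u v + 390v^2) · |J| du dv = ∫_0^1 ∫_0^2 (1620u^2 - 2700u v + 1170v^2) dv du.

Inner (v): 3240u^2 - 5400u + 3120.
Outer (u): 1500.

Therefore ∬_D (30x^2 + 30y^2) dx dy = 1500.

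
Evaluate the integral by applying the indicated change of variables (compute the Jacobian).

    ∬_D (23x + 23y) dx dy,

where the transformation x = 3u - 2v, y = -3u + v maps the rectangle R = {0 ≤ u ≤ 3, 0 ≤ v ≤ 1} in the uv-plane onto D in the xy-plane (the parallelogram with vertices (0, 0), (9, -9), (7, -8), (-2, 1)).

Compute the Jacobian determinant of (x, y) with respect to (u, v):

    ∂(x,y)/∂(u,v) = | 3  -2 | = (3)(1) - (-2)(-3) = -3.
                   | -3  1 |

Its absolute value is |J| = 3 (the area scaling factor).

Substituting x = 3u - 2v, y = -3u + v into the integrand,

    23x + 23y → -23v,

so the integral becomes

    ∬_R (-23v) · |J| du dv = ∫_0^3 ∫_0^1 (-69v) dv du.

Inner (v): -69/2.
Outer (u): -207/2.

Therefore ∬_D (23x + 23y) dx dy = -207/2.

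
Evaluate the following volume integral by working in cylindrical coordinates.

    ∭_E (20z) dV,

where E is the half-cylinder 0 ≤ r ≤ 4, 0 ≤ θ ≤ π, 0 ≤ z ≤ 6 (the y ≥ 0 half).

In cylindrical coordinates, x = r cos(θ), y = r sin(θ), z = z, and dV = r dr dθ dz.

The integrand becomes 20z, so

    ∭_E (20z) dV = ∫_{0}^{π} ∫_{0}^{4} ∫_{0}^{6} (20z) · r dz dr dθ.

Inner (z): 360r.
Middle (r from 0 to 4): 2880.
Outer (θ): 2880π.

Therefore the triple integral equals 2880π.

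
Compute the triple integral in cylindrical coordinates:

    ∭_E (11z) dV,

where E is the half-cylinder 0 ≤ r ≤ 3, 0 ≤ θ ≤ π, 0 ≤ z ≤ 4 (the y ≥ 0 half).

In cylindrical coordinates, x = r cos(θ), y = r sin(θ), z = z, and dV = r dr dθ dz.

The integrand becomes 11z, so

    ∭_E (11z) dV = ∫_{0}^{π} ∫_{0}^{3} ∫_{0}^{4} (11z) · r dz dr dθ.

Inner (z): 88r.
Middle (r from 0 to 3): 396.
Outer (θ): 396π.

Therefore the triple integral equals 396π.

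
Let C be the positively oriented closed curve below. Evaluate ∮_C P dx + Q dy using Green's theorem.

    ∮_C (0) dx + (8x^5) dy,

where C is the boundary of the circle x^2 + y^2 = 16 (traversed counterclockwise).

Green's theorem converts the closed line integral into a double integral over the enclosed region D:

    ∮_C P dx + Q dy = ∬_D (∂Q/∂x - ∂P/∂y) dA.

Here P = 0, Q = 8x^5, so

    ∂Q/∂x = 40x^4,    ∂P/∂y = 0,
    ∂Q/∂x - ∂P/∂y = 40x^4.

D is the region x^2 + y^2 ≤ 16. Evaluating the double integral:

In polar coordinates (x = r cos θ, y = r sin θ, dA = r dr dθ) the integrand becomes 40r^4cos(θ)^4, so

    ∬_D (40x^4) dA = ∫_0^{2π} ∫_0^{4} (40r^4cos(θ)^4) · r dr dθ.

Inner (r from 0 to 4): 81920cos(θ)^4/3.
Outer (θ from 0 to 2π): 20480π.

Therefore ∮_C P dx + Q dy = 20480π.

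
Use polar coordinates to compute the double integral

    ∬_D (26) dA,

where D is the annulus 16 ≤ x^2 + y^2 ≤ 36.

The region D is 4 ≤ r ≤ 6, 0 ≤ θ ≤ 2π in polar coordinates, where x = r cos(θ), y = r sin(θ), and dA = r dr dθ.

Under the substitution, the integrand becomes 26, so

    ∬_D (26) dA = ∫_{0}^{2π} ∫_{4}^{6} (26) · r dr dθ.

Inner integral (in r): ∫_{4}^{6} (26) · r dr = 260.

Outer integral (in θ): ∫_{0}^{2π} (260) dθ = 520π.

Therefore ∬_D (26) dA = 520π.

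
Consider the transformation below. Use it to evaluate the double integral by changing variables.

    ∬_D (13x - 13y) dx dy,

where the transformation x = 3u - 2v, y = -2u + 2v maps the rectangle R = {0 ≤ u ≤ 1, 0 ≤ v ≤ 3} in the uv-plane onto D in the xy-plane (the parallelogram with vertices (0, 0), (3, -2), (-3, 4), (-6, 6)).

Compute the Jacobian determinant of (x, y) with respect to (u, v):

    ∂(x,y)/∂(u,v) = | 3  -2 | = (3)(2) - (-2)(-2) = 2.
                   | -2  2 |

Its absolute value is |J| = 2 (the area scaling factor).

Substituting x = 3u - 2v, y = -2u + 2v into the integrand,

    13x - 13y → 65u - 52v,

so the integral becomes

    ∬_R (65u - 52v) · |J| du dv = ∫_0^1 ∫_0^3 (130u - 104v) dv du.

Inner (v): 390u - 468.
Outer (u): -273.

Therefore ∬_D (13x - 13y) dx dy = -273.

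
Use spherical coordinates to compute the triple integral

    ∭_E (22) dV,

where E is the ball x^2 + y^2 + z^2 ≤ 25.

In spherical coordinates, x = ρ sin(φ) cos(θ), y = ρ sin(φ) sin(θ), z = ρ cos(φ), and dV = ρ^2 sin(φ) dρ dφ dθ.

The integrand becomes 22, so

    ∭_E (22) dV = ∫_{0}^{2π} ∫_{0}^{π} ∫_{0}^{5} (22) · ρ^2 sin(φ) dρ dφ dθ.

Inner (ρ): 2750sin(φ)/3.
Middle (φ): 5500/3.
Outer (θ): 11000π/3.

Therefore the triple integral equals 11000π/3.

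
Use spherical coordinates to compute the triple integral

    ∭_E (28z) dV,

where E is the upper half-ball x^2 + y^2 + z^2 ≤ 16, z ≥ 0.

In spherical coordinates, x = ρ sin(φ) cos(θ), y = ρ sin(φ) sin(θ), z = ρ cos(φ), and dV = ρ^2 sin(φ) dρ dφ dθ.

The integrand becomes 28ρ cos(φ), so

    ∭_E (28z) dV = ∫_{0}^{2π} ∫_{0}^{π/2} ∫_{0}^{4} (28ρ cos(φ)) · ρ^2 sin(φ) dρ dφ dθ.

Inner (ρ): 896sin(2φ).
Middle (φ): 896.
Outer (θ): 1792π.

Therefore the triple integral equals 1792π.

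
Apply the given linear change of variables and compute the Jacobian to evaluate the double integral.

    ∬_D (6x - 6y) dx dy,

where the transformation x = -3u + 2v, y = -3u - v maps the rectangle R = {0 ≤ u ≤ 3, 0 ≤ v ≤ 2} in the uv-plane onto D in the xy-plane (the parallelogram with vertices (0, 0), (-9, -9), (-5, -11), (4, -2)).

Compute the Jacobian determinant of (x, y) with respect to (u, v):

    ∂(x,y)/∂(u,v) = | -3  2 | = (-3)(-1) - (2)(-3) = 9.
                   | -3  -1 |

Its absolute value is |J| = 9 (the area scaling factor).

Substituting x = -3u + 2v, y = -3u - v into the integrand,

    6x - 6y → 18v,

so the integral becomes

    ∬_R (18v) · |J| du dv = ∫_0^3 ∫_0^2 (162v) dv du.

Inner (v): 324.
Outer (u): 972.

Therefore ∬_D (6x - 6y) dx dy = 972.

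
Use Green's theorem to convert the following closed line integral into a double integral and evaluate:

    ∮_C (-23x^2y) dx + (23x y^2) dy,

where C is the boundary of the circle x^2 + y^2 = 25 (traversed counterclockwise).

Green's theorem converts the closed line integral into a double integral over the enclosed region D:

    ∮_C P dx + Q dy = ∬_D (∂Q/∂x - ∂P/∂y) dA.

Here P = -23x^2y, Q = 23x y^2, so

    ∂Q/∂x = 23y^2,    ∂P/∂y = -23x^2,
    ∂Q/∂x - ∂P/∂y = 23x^2 + 23y^2.

D is the region x^2 + y^2 ≤ 25. Evaluating the double integral:

In polar coordinates (x = r cos θ, y = r sin θ, dA = r dr dθ) the integrand becomes 23r^2, so

    ∬_D (23x^2 + 23y^2) dA = ∫_0^{2π} ∫_0^{5} (23r^2) · r dr dθ.

Inner (r from 0 to 5): 14375/4.
Outer (θ from 0 to 2π): 14375π/2.

Therefore ∮_C P dx + Q dy = 14375π/2.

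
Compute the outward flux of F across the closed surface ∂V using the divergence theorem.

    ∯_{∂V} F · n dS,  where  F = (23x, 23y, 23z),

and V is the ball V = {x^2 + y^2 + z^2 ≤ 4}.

By the divergence theorem,

    ∯_{∂V} F · n dS = ∭_V (∇ · F) dV.

Compute the divergence:
    ∇ · F = ∂F_x/∂x + ∂F_y/∂y + ∂F_z/∂z = 23 + 23 + 23 = 69.

In spherical coordinates, x = ρ sin(φ) cos(θ), y = ρ sin(φ) sin(θ), z = ρ cos(φ), dV = ρ^2 sin(φ) dρ dφ dθ, with 0 ≤ ρ ≤ 2, 0 ≤ φ ≤ π, 0 ≤ θ ≤ 2π.

The integrand, after substitution and multiplying by the volume element, becomes (69) · ρ^2 sin(φ), so

    ∭_V (∇·F) dV = ∫_0^{2π} ∫_0^{π} ∫_0^{2} (69) · ρ^2 sin(φ) dρ dφ dθ.

Inner (ρ from 0 to 2): 184sin(φ).
Middle (φ from 0 to π): 368.
Outer (θ from 0 to 2π): 736π.

Therefore ∯_{∂V} F · n dS = 736π.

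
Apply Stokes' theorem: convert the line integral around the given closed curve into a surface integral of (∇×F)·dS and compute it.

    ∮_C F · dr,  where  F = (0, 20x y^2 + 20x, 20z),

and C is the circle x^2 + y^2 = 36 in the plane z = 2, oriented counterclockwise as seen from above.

Let S be the flat disk x^2 + y^2 ≤ 36 in the plane z = 2, with upward unit normal n̂ = ẑ. By Stokes' theorem,

    ∮_C F · dr = ∬_S (∇ × F) · n̂ dS = ∬_D (curl F)_z dA,

where D is the disk x^2 + y^2 ≤ 36.

Compute the curl of F = (0, 20x y^2 + 20x, 20z):
    (∇ × F)_x = ∂F_z/∂y - ∂F_y/∂z = 0,
    (∇ × F)_y = ∂F_x/∂z - ∂F_z/∂x = 0,
    (∇ × F)_z = ∂F_y/∂x - ∂F_x/∂y = 20y^2 + 20.

On z = 2, (curl F)_z = 20y^2 + 20.

Convert to polar (x = r cos θ, y = r sin θ, dA = r dr dθ); the integrand becomes 20r^2sin(θ)^2 + 20, so

    ∬_D (curl F)_z dA = ∫_0^{2π} ∫_0^{6} (20r^2sin(θ)^2 + 20) · r dr dθ.

Inner (r from 0 to 6): 6480sin(θ)^2 + 360.
Outer (θ from 0 to 2π): 7200π.

Therefore ∮_C F · dr = 7200π.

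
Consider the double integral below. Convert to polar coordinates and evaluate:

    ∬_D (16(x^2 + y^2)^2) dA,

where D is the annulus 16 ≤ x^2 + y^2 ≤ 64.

The region D is 4 ≤ r ≤ 8, 0 ≤ θ ≤ 2π in polar coordinates, where x = r cos(θ), y = r sin(θ), and dA = r dr dθ.

Under the substitution, the integrand becomes 16r^4, so

    ∬_D (16(x^2 + y^2)^2) dA = ∫_{0}^{2π} ∫_{4}^{8} (16r^4) · r dr dθ.

Inner integral (in r): ∫_{4}^{8} (16r^4) · r dr = 688128.

Outer integral (in θ): ∫_{0}^{2π} (688128) dθ = 1376256π.

Therefore ∬_D (16(x^2 + y^2)^2) dA = 1376256π.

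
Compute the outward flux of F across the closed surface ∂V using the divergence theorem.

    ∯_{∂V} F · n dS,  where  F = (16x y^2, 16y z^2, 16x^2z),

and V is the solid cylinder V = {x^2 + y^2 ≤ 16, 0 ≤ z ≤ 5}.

By the divergence theorem,

    ∯_{∂V} F · n dS = ∭_V (∇ · F) dV.

Compute the divergence:
    ∇ · F = ∂F_x/∂x + ∂F_y/∂y + ∂F_z/∂z = 16y^2 + 16z^2 + 16x^2 = 16x^2 + 16y^2 + 16z^2.

In cylindrical coordinates, x = r cos(θ), y = r sin(θ), z = z, dV = r dr dθ dz, with 0 ≤ r ≤ 4, 0 ≤ θ ≤ 2π, 0 ≤ z ≤ 5.

The integrand, after substitution and multiplying by the volume element, becomes (16r^2 + 16z^2) · r, so

    ∭_V (∇·F) dV = ∫_0^{2π} ∫_0^{4} ∫_0^{5} (16r^2 + 16z^2) · r dz dr dθ.

Inner (z from 0 to 5): 80r (r^2 + 25/3).
Middle (r from 0 to 4): 31360/3.
Outer (θ from 0 to 2π): 62720π/3.

Therefore ∯_{∂V} F · n dS = 62720π/3.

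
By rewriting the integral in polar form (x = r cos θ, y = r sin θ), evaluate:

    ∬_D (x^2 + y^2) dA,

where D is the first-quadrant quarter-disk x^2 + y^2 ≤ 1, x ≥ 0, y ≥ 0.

The region D is 0 ≤ r ≤ 1, 0 ≤ θ ≤ π/2 in polar coordinates, where x = r cos(θ), y = r sin(θ), and dA = r dr dθ.

Under the substitution, the integrand becomes r^2, so

    ∬_D (x^2 + y^2) dA = ∫_{0}^{π/2} ∫_{0}^{1} (r^2) · r dr dθ.

Inner integral (in r): ∫_{0}^{1} (r^2) · r dr = 1/4.

Outer integral (in θ): ∫_{0}^{π/2} (1/4) dθ = π/8.

Therefore ∬_D (x^2 + y^2) dA = π/8.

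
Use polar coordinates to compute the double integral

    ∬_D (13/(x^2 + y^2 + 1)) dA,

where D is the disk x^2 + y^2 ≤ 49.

The region D is 0 ≤ r ≤ 7, 0 ≤ θ ≤ 2π in polar coordinates, where x = r cos(θ), y = r sin(θ), and dA = r dr dθ.

Under the substitution, the integrand becomes 13/(r^2 + 1), so

    ∬_D (13/(x^2 + y^2 + 1)) dA = ∫_{0}^{2π} ∫_{0}^{7} (13/(r^2 + 1)) · r dr dθ.

Inner integral (in r): ∫_{0}^{7} (13/(r^2 + 1)) · r dr = 13log(50)/2.

Outer integral (in θ): ∫_{0}^{2π} (13log(50)/2) dθ = 13π log(50).

Therefore ∬_D (13/(x^2 + y^2 + 1)) dA = 13π log(50).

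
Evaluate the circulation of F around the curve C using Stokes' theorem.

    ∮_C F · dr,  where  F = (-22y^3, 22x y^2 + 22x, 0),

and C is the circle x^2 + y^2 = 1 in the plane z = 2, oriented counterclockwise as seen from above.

Let S be the flat disk x^2 + y^2 ≤ 1 in the plane z = 2, with upward unit normal n̂ = ẑ. By Stokes' theorem,

    ∮_C F · dr = ∬_S (∇ × F) · n̂ dS = ∬_D (curl F)_z dA,

where D is the disk x^2 + y^2 ≤ 1.

Compute the curl of F = (-22y^3, 22x y^2 + 22x, 0):
    (∇ × F)_x = ∂F_z/∂y - ∂F_y/∂z = 0,
    (∇ × F)_y = ∂F_x/∂z - ∂F_z/∂x = 0,
    (∇ × F)_z = ∂F_y/∂x - ∂F_x/∂y = 88y^2 + 22.

On z = 2, (curl F)_z = 88y^2 + 22.

Convert to polar (x = r cos θ, y = r sin θ, dA = r dr dθ); the integrand becomes 88r^2sin(θ)^2 + 22, so

    ∬_D (curl F)_z dA = ∫_0^{2π} ∫_0^{1} (88r^2sin(θ)^2 + 22) · r dr dθ.

Inner (r from 0 to 1): 22 - 11cos(2θ).
Outer (θ from 0 to 2π): 44π.

Therefore ∮_C F · dr = 44π.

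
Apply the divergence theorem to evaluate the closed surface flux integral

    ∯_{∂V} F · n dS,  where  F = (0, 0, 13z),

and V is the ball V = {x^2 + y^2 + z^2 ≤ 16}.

By the divergence theorem,

    ∯_{∂V} F · n dS = ∭_V (∇ · F) dV.

Compute the divergence:
    ∇ · F = ∂F_x/∂x + ∂F_y/∂y + ∂F_z/∂z = 0 + 0 + 13 = 13.

In spherical coordinates, x = ρ sin(φ) cos(θ), y = ρ sin(φ) sin(θ), z = ρ cos(φ), dV = ρ^2 sin(φ) dρ dφ dθ, with 0 ≤ ρ ≤ 4, 0 ≤ φ ≤ π, 0 ≤ θ ≤ 2π.

The integrand, after substitution and multiplying by the volume element, becomes (13) · ρ^2 sin(φ), so

    ∭_V (∇·F) dV = ∫_0^{2π} ∫_0^{π} ∫_0^{4} (13) · ρ^2 sin(φ) dρ dφ dθ.

Inner (ρ from 0 to 4): 832sin(φ)/3.
Middle (φ from 0 to π): 1664/3.
Outer (θ from 0 to 2π): 3328π/3.

Therefore ∯_{∂V} F · n dS = 3328π/3.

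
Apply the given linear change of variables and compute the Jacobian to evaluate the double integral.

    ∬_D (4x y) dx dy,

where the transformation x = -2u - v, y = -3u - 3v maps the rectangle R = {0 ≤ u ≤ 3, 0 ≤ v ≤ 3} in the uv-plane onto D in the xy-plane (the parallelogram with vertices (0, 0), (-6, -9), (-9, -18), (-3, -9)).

Compute the Jacobian determinant of (x, y) with respect to (u, v):

    ∂(x,y)/∂(u,v) = | -2  -1 | = (-2)(-3) - (-1)(-3) = 3.
                   | -3  -3 |

Its absolute value is |J| = 3 (the area scaling factor).

Substituting x = -2u - v, y = -3u - 3v into the integrand,

    4x y → 24u^2 + 36u v + 12v^2,

so the integral becomes

    ∬_R (24u^2 + 36u v + 12v^2) · |J| du dv = ∫_0^3 ∫_0^3 (72u^2 + 108u v + 36v^2) dv du.

Inner (v): 216u^2 + 486u + 324.
Outer (u): 5103.

Therefore ∬_D (4x y) dx dy = 5103.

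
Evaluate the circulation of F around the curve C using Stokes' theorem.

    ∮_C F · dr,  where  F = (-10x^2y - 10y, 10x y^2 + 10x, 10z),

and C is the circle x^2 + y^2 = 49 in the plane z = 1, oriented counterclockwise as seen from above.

Let S be the flat disk x^2 + y^2 ≤ 49 in the plane z = 1, with upward unit normal n̂ = ẑ. By Stokes' theorem,

    ∮_C F · dr = ∬_S (∇ × F) · n̂ dS = ∬_D (curl F)_z dA,

where D is the disk x^2 + y^2 ≤ 49.

Compute the curl of F = (-10x^2y - 10y, 10x y^2 + 10x, 10z):
    (∇ × F)_x = ∂F_z/∂y - ∂F_y/∂z = 0,
    (∇ × F)_y = ∂F_x/∂z - ∂F_z/∂x = 0,
    (∇ × F)_z = ∂F_y/∂x - ∂F_x/∂y = 10x^2 + 10y^2 + 20.

On z = 1, (curl F)_z = 10x^2 + 10y^2 + 20.

Convert to polar (x = r cos θ, y = r sin θ, dA = r dr dθ); the integrand becomes 10r^2 + 20, so

    ∬_D (curl F)_z dA = ∫_0^{2π} ∫_0^{7} (10r^2 + 20) · r dr dθ.

Inner (r from 0 to 7): 12985/2.
Outer (θ from 0 to 2π): 12985π.

Therefore ∮_C F · dr = 12985π.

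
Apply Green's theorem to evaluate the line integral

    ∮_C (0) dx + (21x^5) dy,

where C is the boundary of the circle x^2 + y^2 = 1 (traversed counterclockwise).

Green's theorem converts the closed line integral into a double integral over the enclosed region D:

    ∮_C P dx + Q dy = ∬_D (∂Q/∂x - ∂P/∂y) dA.

Here P = 0, Q = 21x^5, so

    ∂Q/∂x = 105x^4,    ∂P/∂y = 0,
    ∂Q/∂x - ∂P/∂y = 105x^4.

D is the region x^2 + y^2 ≤ 1. Evaluating the double integral:

In polar coordinates (x = r cos θ, y = r sin θ, dA = r dr dθ) the integrand becomes 105r^4cos(θ)^4, so

    ∬_D (105x^4) dA = ∫_0^{2π} ∫_0^{1} (105r^4cos(θ)^4) · r dr dθ.

Inner (r from 0 to 1): 35cos(θ)^4/2.
Outer (θ from 0 to 2π): 105π/8.

Therefore ∮_C P dx + Q dy = 105π/8.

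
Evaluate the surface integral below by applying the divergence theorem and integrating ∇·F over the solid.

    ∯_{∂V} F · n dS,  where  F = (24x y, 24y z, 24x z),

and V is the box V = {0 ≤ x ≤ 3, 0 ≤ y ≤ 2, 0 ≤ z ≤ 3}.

By the divergence theorem,

    ∯_{∂V} F · n dS = ∭_V (∇ · F) dV.

Compute the divergence:
    ∇ · F = ∂F_x/∂x + ∂F_y/∂y + ∂F_z/∂z = 24y + 24z + 24x = 24x + 24y + 24z.

V is a rectangular box, so dV = dx dy dz with 0 ≤ x ≤ 3, 0 ≤ y ≤ 2, 0 ≤ z ≤ 3.

Integrate (24x + 24y + 24z) over V as an iterated integral:

    ∭_V (∇·F) dV = ∫_0^{3} ∫_0^{2} ∫_0^{3} (24x + 24y + 24z) dz dy dx.

Inner (z from 0 to 3): 72x + 72y + 108.
Middle (y from 0 to 2): 144x + 360.
Outer (x from 0 to 3): 1728.

Therefore ∯_{∂V} F · n dS = 1728.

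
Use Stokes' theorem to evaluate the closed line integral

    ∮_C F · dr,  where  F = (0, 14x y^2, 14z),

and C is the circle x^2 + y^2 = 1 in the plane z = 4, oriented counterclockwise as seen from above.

Let S be the flat disk x^2 + y^2 ≤ 1 in the plane z = 4, with upward unit normal n̂ = ẑ. By Stokes' theorem,

    ∮_C F · dr = ∬_S (∇ × F) · n̂ dS = ∬_D (curl F)_z dA,

where D is the disk x^2 + y^2 ≤ 1.

Compute the curl of F = (0, 14x y^2, 14z):
    (∇ × F)_x = ∂F_z/∂y - ∂F_y/∂z = 0,
    (∇ × F)_y = ∂F_x/∂z - ∂F_z/∂x = 0,
    (∇ × F)_z = ∂F_y/∂x - ∂F_x/∂y = 14y^2.

On z = 4, (curl F)_z = 14y^2.

Convert to polar (x = r cos θ, y = r sin θ, dA = r dr dθ); the integrand becomes 14r^2sin(θ)^2, so

    ∬_D (curl F)_z dA = ∫_0^{2π} ∫_0^{1} (14r^2sin(θ)^2) · r dr dθ.

Inner (r from 0 to 1): 7sin(θ)^2/2.
Outer (θ from 0 to 2π): 7π/2.

Therefore ∮_C F · dr = 7π/2.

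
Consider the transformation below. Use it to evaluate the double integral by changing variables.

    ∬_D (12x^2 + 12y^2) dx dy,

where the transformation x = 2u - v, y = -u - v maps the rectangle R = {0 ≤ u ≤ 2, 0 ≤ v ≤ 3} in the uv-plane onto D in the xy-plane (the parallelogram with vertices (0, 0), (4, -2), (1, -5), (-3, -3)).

Compute the Jacobian determinant of (x, y) with respect to (u, v):

    ∂(x,y)/∂(u,v) = | 2  -1 | = (2)(-1) - (-1)(-1) = -3.
                   | -1  -1 |

Its absolute value is |J| = 3 (the area scaling factor).

Substituting x = 2u - v, y = -u - v into the integrand,

    12x^2 + 12y^2 → 60u^2 - 24u v + 24v^2,

so the integral becomes

    ∬_R (60u^2 - 24u v + 24v^2) · |J| du dv = ∫_0^2 ∫_0^3 (180u^2 - 72u v + 72v^2) dv du.

Inner (v): 540u^2 - 324u + 648.
Outer (u): 2088.

Therefore ∬_D (12x^2 + 12y^2) dx dy = 2088.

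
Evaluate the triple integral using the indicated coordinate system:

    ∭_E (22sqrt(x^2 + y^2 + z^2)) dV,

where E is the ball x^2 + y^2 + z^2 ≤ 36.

In spherical coordinates, x = ρ sin(φ) cos(θ), y = ρ sin(φ) sin(θ), z = ρ cos(φ), and dV = ρ^2 sin(φ) dρ dφ dθ.

The integrand becomes 22ρ, so

    ∭_E (22sqrt(x^2 + y^2 + z^2)) dV = ∫_{0}^{2π} ∫_{0}^{π} ∫_{0}^{6} (22ρ) · ρ^2 sin(φ) dρ dφ dθ.

Inner (ρ): 7128sin(φ).
Middle (φ): 14256.
Outer (θ): 28512π.

Therefore the triple integral equals 28512π.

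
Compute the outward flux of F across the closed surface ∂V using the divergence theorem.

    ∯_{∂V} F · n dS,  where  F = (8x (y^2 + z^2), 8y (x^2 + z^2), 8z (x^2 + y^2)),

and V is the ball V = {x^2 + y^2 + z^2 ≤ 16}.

By the divergence theorem,

    ∯_{∂V} F · n dS = ∭_V (∇ · F) dV.

Compute the divergence:
    ∇ · F = ∂F_x/∂x + ∂F_y/∂y + ∂F_z/∂z = 8y^2 + 8z^2 + 8x^2 + 8z^2 + 8x^2 + 8y^2 = 16x^2 + 16y^2 + 16z^2.

In spherical coordinates, x = ρ sin(φ) cos(θ), y = ρ sin(φ) sin(θ), z = ρ cos(φ), dV = ρ^2 sin(φ) dρ dφ dθ, with 0 ≤ ρ ≤ 4, 0 ≤ φ ≤ π, 0 ≤ θ ≤ 2π.

The integrand, after substitution and multiplying by the volume element, becomes (16ρ^2) · ρ^2 sin(φ), so

    ∭_V (∇·F) dV = ∫_0^{2π} ∫_0^{π} ∫_0^{4} (16ρ^2) · ρ^2 sin(φ) dρ dφ dθ.

Inner (ρ from 0 to 4): 16384sin(φ)/5.
Middle (φ from 0 to π): 32768/5.
Outer (θ from 0 to 2π): 65536π/5.

Therefore ∯_{∂V} F · n dS = 65536π/5.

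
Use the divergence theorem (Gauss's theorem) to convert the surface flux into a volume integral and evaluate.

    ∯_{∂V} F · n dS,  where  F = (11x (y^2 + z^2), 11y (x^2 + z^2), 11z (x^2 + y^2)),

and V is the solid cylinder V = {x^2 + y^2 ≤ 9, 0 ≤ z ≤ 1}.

By the divergence theorem,

    ∯_{∂V} F · n dS = ∭_V (∇ · F) dV.

Compute the divergence:
    ∇ · F = ∂F_x/∂x + ∂F_y/∂y + ∂F_z/∂z = 11y^2 + 11z^2 + 11x^2 + 11z^2 + 11x^2 + 11y^2 = 22x^2 + 22y^2 + 22z^2.

In cylindrical coordinates, x = r cos(θ), y = r sin(θ), z = z, dV = r dr dθ dz, with 0 ≤ r ≤ 3, 0 ≤ θ ≤ 2π, 0 ≤ z ≤ 1.

The integrand, after substitution and multiplying by the volume element, becomes (22r^2 + 22z^2) · r, so

    ∭_V (∇·F) dV = ∫_0^{2π} ∫_0^{3} ∫_0^{1} (22r^2 + 22z^2) · r dz dr dθ.

Inner (z from 0 to 1): 22r (r^2 + 1/3).
Middle (r from 0 to 3): 957/2.
Outer (θ from 0 to 2π): 957π.

Therefore ∯_{∂V} F · n dS = 957π.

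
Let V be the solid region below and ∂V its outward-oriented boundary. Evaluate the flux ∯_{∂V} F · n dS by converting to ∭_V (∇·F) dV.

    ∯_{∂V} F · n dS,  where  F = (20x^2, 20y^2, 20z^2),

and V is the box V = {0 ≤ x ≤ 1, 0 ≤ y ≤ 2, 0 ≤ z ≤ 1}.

By the divergence theorem,

    ∯_{∂V} F · n dS = ∭_V (∇ · F) dV.

Compute the divergence:
    ∇ · F = ∂F_x/∂x + ∂F_y/∂y + ∂F_z/∂z = 40x + 40y + 40z.

V is a rectangular box, so dV = dx dy dz with 0 ≤ x ≤ 1, 0 ≤ y ≤ 2, 0 ≤ z ≤ 1.

Integrate (40x + 40y + 40z) over V as an iterated integral:

    ∭_V (∇·F) dV = ∫_0^{1} ∫_0^{2} ∫_0^{1} (40x + 40y + 40z) dz dy dx.

Inner (z from 0 to 1): 40x + 40y + 20.
Middle (y from 0 to 2): 80x + 120.
Outer (x from 0 to 1): 160.

Therefore ∯_{∂V} F · n dS = 160.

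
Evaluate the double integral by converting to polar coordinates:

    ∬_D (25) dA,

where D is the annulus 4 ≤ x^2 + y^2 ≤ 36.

The region D is 2 ≤ r ≤ 6, 0 ≤ θ ≤ 2π in polar coordinates, where x = r cos(θ), y = r sin(θ), and dA = r dr dθ.

Under the substitution, the integrand becomes 25, so

    ∬_D (25) dA = ∫_{0}^{2π} ∫_{2}^{6} (25) · r dr dθ.

Inner integral (in r): ∫_{2}^{6} (25) · r dr = 400.

Outer integral (in θ): ∫_{0}^{2π} (400) dθ = 800π.

Therefore ∬_D (25) dA = 800π.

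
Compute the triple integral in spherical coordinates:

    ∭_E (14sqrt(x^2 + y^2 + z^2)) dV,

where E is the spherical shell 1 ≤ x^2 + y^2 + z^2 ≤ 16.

In spherical coordinates, x = ρ sin(φ) cos(θ), y = ρ sin(φ) sin(θ), z = ρ cos(φ), and dV = ρ^2 sin(φ) dρ dφ dθ.

The integrand becomes 14ρ, so

    ∭_E (14sqrt(x^2 + y^2 + z^2)) dV = ∫_{0}^{2π} ∫_{0}^{π} ∫_{1}^{4} (14ρ) · ρ^2 sin(φ) dρ dφ dθ.

Inner (ρ): 1785sin(φ)/2.
Middle (φ): 1785.
Outer (θ): 3570π.

Therefore the triple integral equals 3570π.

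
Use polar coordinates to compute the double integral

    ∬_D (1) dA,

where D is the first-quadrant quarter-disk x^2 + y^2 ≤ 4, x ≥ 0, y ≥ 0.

The region D is 0 ≤ r ≤ 2, 0 ≤ θ ≤ π/2 in polar coordinates, where x = r cos(θ), y = r sin(θ), and dA = r dr dθ.

Under the substitution, the integrand becomes 1, so

    ∬_D (1) dA = ∫_{0}^{π/2} ∫_{0}^{2} (1) · r dr dθ.

Inner integral (in r): ∫_{0}^{2} (1) · r dr = 2.

Outer integral (in θ): ∫_{0}^{π/2} (2) dθ = π.

Therefore ∬_D (1) dA = π.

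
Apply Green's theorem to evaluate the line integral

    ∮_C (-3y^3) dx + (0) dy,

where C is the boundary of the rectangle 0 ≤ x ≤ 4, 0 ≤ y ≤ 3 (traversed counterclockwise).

Green's theorem converts the closed line integral into a double integral over the enclosed region D:

    ∮_C P dx + Q dy = ∬_D (∂Q/∂x - ∂P/∂y) dA.

Here P = -3y^3, Q = 0, so

    ∂Q/∂x = 0,    ∂P/∂y = -9y^2,
    ∂Q/∂x - ∂P/∂y = 9y^2.

D is the region 0 ≤ x ≤ 4, 0 ≤ y ≤ 3. Evaluating the double integral:

    ∬_D (9y^2) dA = ∫_0^{4} ∫_0^{3} (9y^2) dy dx.

Inner (y from 0 to 3): 81.
Outer (x from 0 to 4): 324.

Therefore ∮_C P dx + Q dy = 324.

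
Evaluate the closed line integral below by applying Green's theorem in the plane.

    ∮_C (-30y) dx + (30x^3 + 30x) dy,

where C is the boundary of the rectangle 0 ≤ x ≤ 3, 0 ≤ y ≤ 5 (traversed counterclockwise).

Green's theorem converts the closed line integral into a double integral over the enclosed region D:

    ∮_C P dx + Q dy = ∬_D (∂Q/∂x - ∂P/∂y) dA.

Here P = -30y, Q = 30x^3 + 30x, so

    ∂Q/∂x = 90x^2 + 30,    ∂P/∂y = -30,
    ∂Q/∂x - ∂P/∂y = 90x^2 + 60.

D is the region 0 ≤ x ≤ 3, 0 ≤ y ≤ 5. Evaluating the double integral:

    ∬_D (90x^2 + 60) dA = ∫_0^{3} ∫_0^{5} (90x^2 + 60) dy dx.

Inner (y from 0 to 5): 450x^2 + 300.
Outer (x from 0 to 3): 4950.

Therefore ∮_C P dx + Q dy = 4950.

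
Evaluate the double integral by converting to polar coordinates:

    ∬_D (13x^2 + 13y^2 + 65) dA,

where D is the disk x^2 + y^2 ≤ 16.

The region D is 0 ≤ r ≤ 4, 0 ≤ θ ≤ 2π in polar coordinates, where x = r cos(θ), y = r sin(θ), and dA = r dr dθ.

Under the substitution, the integrand becomes 13r^2 + 65, so

    ∬_D (13x^2 + 13y^2 + 65) dA = ∫_{0}^{2π} ∫_{0}^{4} (13r^2 + 65) · r dr dθ.

Inner integral (in r): ∫_{0}^{4} (13r^2 + 65) · r dr = 1352.

Outer integral (in θ): ∫_{0}^{2π} (1352) dθ = 2704π.

Therefore ∬_D (13x^2 + 13y^2 + 65) dA = 2704π.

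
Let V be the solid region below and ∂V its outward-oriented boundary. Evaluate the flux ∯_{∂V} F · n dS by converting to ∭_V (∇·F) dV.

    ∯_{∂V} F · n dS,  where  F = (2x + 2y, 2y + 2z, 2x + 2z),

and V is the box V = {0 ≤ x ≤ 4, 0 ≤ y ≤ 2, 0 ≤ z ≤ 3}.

By the divergence theorem,

    ∯_{∂V} F · n dS = ∭_V (∇ · F) dV.

Compute the divergence:
    ∇ · F = ∂F_x/∂x + ∂F_y/∂y + ∂F_z/∂z = 2 + 2 + 2 = 6.

V is a rectangular box, so dV = dx dy dz with 0 ≤ x ≤ 4, 0 ≤ y ≤ 2, 0 ≤ z ≤ 3.

Integrate (6) over V as an iterated integral:

    ∭_V (∇·F) dV = ∫_0^{4} ∫_0^{2} ∫_0^{3} (6) dz dy dx.

Inner (z from 0 to 3): 18.
Middle (y from 0 to 2): 36.
Outer (x from 0 to 4): 144.

Therefore ∯_{∂V} F · n dS = 144.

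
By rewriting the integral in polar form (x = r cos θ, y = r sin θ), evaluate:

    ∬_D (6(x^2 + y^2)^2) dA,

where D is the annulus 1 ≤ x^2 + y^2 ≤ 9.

The region D is 1 ≤ r ≤ 3, 0 ≤ θ ≤ 2π in polar coordinates, where x = r cos(θ), y = r sin(θ), and dA = r dr dθ.

Under the substitution, the integrand becomes 6r^4, so

    ∬_D (6(x^2 + y^2)^2) dA = ∫_{0}^{2π} ∫_{1}^{3} (6r^4) · r dr dθ.

Inner integral (in r): ∫_{1}^{3} (6r^4) · r dr = 728.

Outer integral (in θ): ∫_{0}^{2π} (728) dθ = 1456π.

Therefore ∬_D (6(x^2 + y^2)^2) dA = 1456π.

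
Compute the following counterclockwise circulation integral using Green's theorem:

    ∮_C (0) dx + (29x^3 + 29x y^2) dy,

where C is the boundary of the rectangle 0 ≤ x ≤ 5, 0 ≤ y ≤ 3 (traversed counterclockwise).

Green's theorem converts the closed line integral into a double integral over the enclosed region D:

    ∮_C P dx + Q dy = ∬_D (∂Q/∂x - ∂P/∂y) dA.

Here P = 0, Q = 29x^3 + 29x y^2, so

    ∂Q/∂x = 87x^2 + 29y^2,    ∂P/∂y = 0,
    ∂Q/∂x - ∂P/∂y = 87x^2 + 29y^2.

D is the region 0 ≤ x ≤ 5, 0 ≤ y ≤ 3. Evaluating the double integral:

    ∬_D (87x^2 + 29y^2) dA = ∫_0^{5} ∫_0^{3} (87x^2 + 29y^2) dy dx.

Inner (y from 0 to 3): 261x^2 + 261.
Outer (x from 0 to 5): 12180.

Therefore ∮_C P dx + Q dy = 12180.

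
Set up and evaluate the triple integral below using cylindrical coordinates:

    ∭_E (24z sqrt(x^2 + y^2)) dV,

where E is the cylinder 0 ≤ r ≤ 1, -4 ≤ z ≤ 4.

In cylindrical coordinates, x = r cos(θ), y = r sin(θ), z = z, and dV = r dr dθ dz.

The integrand becomes 24r z, so

    ∭_E (24z sqrt(x^2 + y^2)) dV = ∫_{0}^{2π} ∫_{0}^{1} ∫_{-4}^{4} (24r z) · r dz dr dθ.

Inner (z): 0.
Middle (r from 0 to 1): 0.
Outer (θ): 0.

Therefore the triple integral equals 0.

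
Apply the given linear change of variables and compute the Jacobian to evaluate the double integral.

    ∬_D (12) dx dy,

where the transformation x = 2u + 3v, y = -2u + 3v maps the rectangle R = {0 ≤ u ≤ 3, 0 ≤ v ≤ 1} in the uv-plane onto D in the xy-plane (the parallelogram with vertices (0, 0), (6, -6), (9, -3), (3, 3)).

Compute the Jacobian determinant of (x, y) with respect to (u, v):

    ∂(x,y)/∂(u,v) = | 2  3 | = (2)(3) - (3)(-2) = 12.
                   | -2  3 |

Its absolute value is |J| = 12 (the area scaling factor).

Substituting x = 2u + 3v, y = -2u + 3v into the integrand,

    12 → 12,

so the integral becomes

    ∬_R (12) · |J| du dv = ∫_0^3 ∫_0^1 (144) dv du.

Inner (v): 144.
Outer (u): 432.

Therefore ∬_D (12) dx dy = 432.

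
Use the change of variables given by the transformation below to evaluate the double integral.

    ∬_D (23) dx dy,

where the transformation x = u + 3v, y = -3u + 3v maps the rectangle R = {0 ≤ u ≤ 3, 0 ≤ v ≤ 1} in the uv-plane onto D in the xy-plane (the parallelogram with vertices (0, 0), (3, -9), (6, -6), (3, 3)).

Compute the Jacobian determinant of (x, y) with respect to (u, v):

    ∂(x,y)/∂(u,v) = | 1  3 | = (1)(3) - (3)(-3) = 12.
                   | -3  3 |

Its absolute value is |J| = 12 (the area scaling factor).

Substituting x = u + 3v, y = -3u + 3v into the integrand,

    23 → 23,

so the integral becomes

    ∬_R (23) · |J| du dv = ∫_0^3 ∫_0^1 (276) dv du.

Inner (v): 276.
Outer (u): 828.

Therefore ∬_D (23) dx dy = 828.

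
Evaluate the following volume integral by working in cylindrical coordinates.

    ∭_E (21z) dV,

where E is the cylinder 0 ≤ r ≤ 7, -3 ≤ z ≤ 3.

In cylindrical coordinates, x = r cos(θ), y = r sin(θ), z = z, and dV = r dr dθ dz.

The integrand becomes 21z, so

    ∭_E (21z) dV = ∫_{0}^{2π} ∫_{0}^{7} ∫_{-3}^{3} (21z) · r dz dr dθ.

Inner (z): 0.
Middle (r from 0 to 7): 0.
Outer (θ): 0.

Therefore the triple integral equals 0.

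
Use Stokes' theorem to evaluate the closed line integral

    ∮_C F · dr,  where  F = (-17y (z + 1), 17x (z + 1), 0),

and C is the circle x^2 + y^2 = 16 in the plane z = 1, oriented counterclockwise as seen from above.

Let S be the flat disk x^2 + y^2 ≤ 16 in the plane z = 1, with upward unit normal n̂ = ẑ. By Stokes' theorem,

    ∮_C F · dr = ∬_S (∇ × F) · n̂ dS = ∬_D (curl F)_z dA,

where D is the disk x^2 + y^2 ≤ 16.

Compute the curl of F = (-17y (z + 1), 17x (z + 1), 0):
    (∇ × F)_x = ∂F_z/∂y - ∂F_y/∂z = -17x,
    (∇ × F)_y = ∂F_x/∂z - ∂F_z/∂x = -17y,
    (∇ × F)_z = ∂F_y/∂x - ∂F_x/∂y = 34z + 34.

On z = 1, (curl F)_z = 68.

Convert to polar (x = r cos θ, y = r sin θ, dA = r dr dθ); the integrand becomes 68, so

    ∬_D (curl F)_z dA = ∫_0^{2π} ∫_0^{4} (68) · r dr dθ.

Inner (r from 0 to 4): 544.
Outer (θ from 0 to 2π): 1088π.

Therefore ∮_C F · dr = 1088π.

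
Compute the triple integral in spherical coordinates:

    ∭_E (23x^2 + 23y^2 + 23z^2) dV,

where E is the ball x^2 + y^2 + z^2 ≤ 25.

In spherical coordinates, x = ρ sin(φ) cos(θ), y = ρ sin(φ) sin(θ), z = ρ cos(φ), and dV = ρ^2 sin(φ) dρ dφ dθ.

The integrand becomes 23ρ^2, so

    ∭_E (23x^2 + 23y^2 + 23z^2) dV = ∫_{0}^{2π} ∫_{0}^{π} ∫_{0}^{5} (23ρ^2) · ρ^2 sin(φ) dρ dφ dθ.

Inner (ρ): 14375sin(φ).
Middle (φ): 28750.
Outer (θ): 57500π.

Therefore the triple integral equals 57500π.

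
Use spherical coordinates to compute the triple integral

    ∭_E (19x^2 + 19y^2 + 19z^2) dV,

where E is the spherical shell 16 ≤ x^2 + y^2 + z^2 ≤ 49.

In spherical coordinates, x = ρ sin(φ) cos(θ), y = ρ sin(φ) sin(θ), z = ρ cos(φ), and dV = ρ^2 sin(φ) dρ dφ dθ.

The integrand becomes 19ρ^2, so

    ∭_E (19x^2 + 19y^2 + 19z^2) dV = ∫_{0}^{2π} ∫_{0}^{π} ∫_{4}^{7} (19ρ^2) · ρ^2 sin(φ) dρ dφ dθ.

Inner (ρ): 299877sin(φ)/5.
Middle (φ): 599754/5.
Outer (θ): 1199508π/5.

Therefore the triple integral equals 1199508π/5.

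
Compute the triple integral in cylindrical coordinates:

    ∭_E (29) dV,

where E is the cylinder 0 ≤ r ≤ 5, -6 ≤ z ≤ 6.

In cylindrical coordinates, x = r cos(θ), y = r sin(θ), z = z, and dV = r dr dθ dz.

The integrand becomes 29, so

    ∭_E (29) dV = ∫_{0}^{2π} ∫_{0}^{5} ∫_{-6}^{6} (29) · r dz dr dθ.

Inner (z): 348r.
Middle (r from 0 to 5): 4350.
Outer (θ): 8700π.

Therefore the triple integral equals 8700π.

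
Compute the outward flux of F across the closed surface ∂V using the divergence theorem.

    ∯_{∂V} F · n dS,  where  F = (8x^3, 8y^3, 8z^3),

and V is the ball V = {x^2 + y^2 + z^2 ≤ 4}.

By the divergence theorem,

    ∯_{∂V} F · n dS = ∭_V (∇ · F) dV.

Compute the divergence:
    ∇ · F = ∂F_x/∂x + ∂F_y/∂y + ∂F_z/∂z = 24x^2 + 24y^2 + 24z^2.

In spherical coordinates, x = ρ sin(φ) cos(θ), y = ρ sin(φ) sin(θ), z = ρ cos(φ), dV = ρ^2 sin(φ) dρ dφ dθ, with 0 ≤ ρ ≤ 2, 0 ≤ φ ≤ π, 0 ≤ θ ≤ 2π.

The integrand, after substitution and multiplying by the volume element, becomes (24ρ^2) · ρ^2 sin(φ), so

    ∭_V (∇·F) dV = ∫_0^{2π} ∫_0^{π} ∫_0^{2} (24ρ^2) · ρ^2 sin(φ) dρ dφ dθ.

Inner (ρ from 0 to 2): 768sin(φ)/5.
Middle (φ from 0 to π): 1536/5.
Outer (θ from 0 to 2π): 3072π/5.

Therefore ∯_{∂V} F · n dS = 3072π/5.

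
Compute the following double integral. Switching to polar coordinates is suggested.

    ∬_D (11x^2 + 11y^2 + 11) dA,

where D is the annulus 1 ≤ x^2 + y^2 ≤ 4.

The region D is 1 ≤ r ≤ 2, 0 ≤ θ ≤ 2π in polar coordinates, where x = r cos(θ), y = r sin(θ), and dA = r dr dθ.

Under the substitution, the integrand becomes 11r^2 + 11, so

    ∬_D (11x^2 + 11y^2 + 11) dA = ∫_{0}^{2π} ∫_{1}^{2} (11r^2 + 11) · r dr dθ.

Inner integral (in r): ∫_{1}^{2} (11r^2 + 11) · r dr = 231/4.

Outer integral (in θ): ∫_{0}^{2π} (231/4) dθ = 231π/2.

Therefore ∬_D (11x^2 + 11y^2 + 11) dA = 231π/2.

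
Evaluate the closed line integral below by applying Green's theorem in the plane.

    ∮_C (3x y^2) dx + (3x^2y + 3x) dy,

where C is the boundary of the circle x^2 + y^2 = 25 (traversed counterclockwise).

Green's theorem converts the closed line integral into a double integral over the enclosed region D:

    ∮_C P dx + Q dy = ∬_D (∂Q/∂x - ∂P/∂y) dA.

Here P = 3x y^2, Q = 3x^2y + 3x, so

    ∂Q/∂x = 6x y + 3,    ∂P/∂y = 6x y,
    ∂Q/∂x - ∂P/∂y = 3.

D is the region x^2 + y^2 ≤ 25. Evaluating the double integral:

In polar coordinates (x = r cos θ, y = r sin θ, dA = r dr dθ) the integrand becomes 3, so

    ∬_D (3) dA = ∫_0^{2π} ∫_0^{5} (3) · r dr dθ.

Inner (r from 0 to 5): 75/2.
Outer (θ from 0 to 2π): 75π.

Therefore ∮_C P dx + Q dy = 75π.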